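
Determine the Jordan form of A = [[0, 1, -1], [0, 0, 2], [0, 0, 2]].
J = [[0, 1, 0], [0, 0, 0], [0, 0, 2]]

The characteristic polynomial is det(xI - A) = x^2(x - 2), so the eigenvalues are 0 (algebraic multiplicity 2), 2 (algebraic multiplicity 1).

For λ = 0: rank(A) = 2, rank(A^2) = 1. The eigenspace has dimension 3 - 2 = 1, so there is 1 Jordan block; the rank sequence gives block sizes [2].

For λ = 2: algebraic multiplicity 1 gives one 1×1 block.

Assembling the blocks gives the Jordan form J above.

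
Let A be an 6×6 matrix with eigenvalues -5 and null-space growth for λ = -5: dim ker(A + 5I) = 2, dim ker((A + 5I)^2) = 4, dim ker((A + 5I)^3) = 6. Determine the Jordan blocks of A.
λ = -5: successive nullity increments [2, 2, 2] count blocks of size ≥ k; block sizes are [3, 3].

Jordan blocks: (-5, 3), (-5, 3)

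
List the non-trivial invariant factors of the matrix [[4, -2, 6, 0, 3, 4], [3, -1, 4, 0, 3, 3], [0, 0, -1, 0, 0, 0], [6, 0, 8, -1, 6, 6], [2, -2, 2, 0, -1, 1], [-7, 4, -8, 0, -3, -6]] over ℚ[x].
The Jordan structure of A has elementary divisors (x + 1)^3, (x + 1), (x + 1), (x + 1). Arranging the block sizes at each eigenvalue in decreasing order and taking row products gives the invariant factors.

Invariant factors (smallest first, each dividing the next): x + 1, x + 1, x + 1, (x + 1)^3.

Check: the last factor (x + 1)^3 is the minimal polynomial, and the product (x + 1)^6 is the characteristic polynomial.

x + 1, x + 1, x + 1, (x + 1)^3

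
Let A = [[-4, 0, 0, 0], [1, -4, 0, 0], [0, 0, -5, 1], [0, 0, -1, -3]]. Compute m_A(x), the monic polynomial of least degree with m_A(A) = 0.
The characteristic polynomial factors as (x + 4)^4. The minimal polynomial is ∏(x - λ)^{k_λ} where k_λ is the size of the largest Jordan block at λ.

For λ = -4: rank(A + 4I) = 2, and the largest Jordan block has size 2 (the smallest k with rank((A + 4I)^k) = rank((A + 4I)^(k+1))).

So m_A(x) = (x + 4)^2.

m_A(x) = (x + 4)^2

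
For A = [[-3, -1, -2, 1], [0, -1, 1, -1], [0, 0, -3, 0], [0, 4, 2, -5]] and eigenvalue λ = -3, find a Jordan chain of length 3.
v_1 = [[0, 2, 1, 4]]^T, v_2 = [[0, 1, 0, 2]]^T, v_3 = [[1, 0, 0, 0]]^T

We seek v_1 ∈ ker((A + 3I)^3) \ ker((A + 3I)^2), then set v_{i+1} = (A + 3I) v_i.

One such chain is v_1 = [[0, 2, 1, 4]]^T, v_2 = [[0, 1, 0, 2]]^T, v_3 = [[1, 0, 0, 0]]^T. Check: (A + 3I) v_3 = [[0, 0, 0, 0]]^T = 0.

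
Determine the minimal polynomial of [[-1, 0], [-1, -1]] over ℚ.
m_A(x) = (x + 1)^2

The characteristic polynomial factors as (x + 1)^2. The minimal polynomial is ∏(x - λ)^{k_λ} where k_λ is the size of the largest Jordan block at λ.

For λ = -1: rank(A + I) = 1, and the largest Jordan block has size 2 (the smallest k with rank((A + I)^k) = rank((A + I)^(k+1))).

So m_A(x) = (x + 1)^2.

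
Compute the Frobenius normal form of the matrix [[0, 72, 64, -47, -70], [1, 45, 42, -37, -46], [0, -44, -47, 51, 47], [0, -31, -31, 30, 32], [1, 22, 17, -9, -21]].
The invariant factors of A (the non-unit diagonal entries of the Smith normal form of xI - A over ℚ[x]) are (x - 3)(x - 1)^4, each dividing the next. The characteristic polynomial is their product, (x - 3)(x - 1)^4.

The rational canonical form is the block-diagonal matrix of companion matrices C(f_i):
R = [[0, 0, 0, 0, 3], [1, 0, 0, 0, -13], [0, 1, 0, 0, 22], [0, 0, 1, 0, -18], [0, 0, 0, 1, 7]].

R = [[0, 0, 0, 0, 3], [1, 0, 0, 0, -13], [0, 1, 0, 0, 22], [0, 0, 1, 0, -18], [0, 0, 0, 1, 7]]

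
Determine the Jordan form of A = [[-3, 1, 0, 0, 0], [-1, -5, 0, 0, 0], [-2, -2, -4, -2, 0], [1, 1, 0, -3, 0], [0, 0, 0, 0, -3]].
J = [[-4, 1, 0, 0, 0], [0, -4, 0, 0, 0], [0, 0, -4, 0, 0], [0, 0, 0, -3, 0], [0, 0, 0, 0, -3]]

The characteristic polynomial is det(xI - A) = (x + 3)^2(x + 4)^3, so the eigenvalues are -4 (algebraic multiplicity 3), -3 (algebraic multiplicity 2).

For λ = -4: rank(A + 4I) = 3, rank((A + 4I)^2) = 2. The eigenspace has dimension 5 - 3 = 2, so there are 2 Jordan blocks; the rank sequence gives block sizes [2, 1].

For λ = -3: rank(A + 3I) = 3. The eigenspace has dimension 5 - 3 = 2, so there are 2 Jordan blocks; the rank sequence gives block sizes [1, 1].

Assembling the blocks gives the Jordan form J above.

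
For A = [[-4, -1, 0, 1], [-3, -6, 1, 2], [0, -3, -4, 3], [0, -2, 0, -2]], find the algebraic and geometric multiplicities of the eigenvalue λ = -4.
algebraic multiplicity 4, geometric multiplicity 2

The characteristic polynomial is (x + 4)^4, so the factor x + 4 appears with exponent 4: the algebraic multiplicity is 4.

rank(A + 4I) = 2, so the eigenspace has dimension 4 - 2 = 2: the geometric multiplicity is 2.

Since 2 < 4, A is not diagonalizable.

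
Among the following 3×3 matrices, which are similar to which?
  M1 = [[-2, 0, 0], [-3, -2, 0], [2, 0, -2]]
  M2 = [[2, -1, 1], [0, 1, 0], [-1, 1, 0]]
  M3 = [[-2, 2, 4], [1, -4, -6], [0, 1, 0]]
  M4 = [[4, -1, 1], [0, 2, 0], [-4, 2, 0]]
4 classes: {M1}, {M2}, {M3}, {M4}

Characteristic polynomials: χ_{M1} = (x + 2)^3, χ_{M2} = (x - 1)^3, χ_{M3} = (x + 2)^3, χ_{M4} = (x - 2)^3.

{M1}: invariant factors x + 2, (x + 2)^2.

{M2}: invariant factors x - 1, (x - 1)^2.

{M3}: invariant factors (x + 2)^3.

{M4}: invariant factors x - 2, (x - 2)^2.

Matrices are similar if and only if their invariant-factor lists agree; the partition into similarity classes is {M1}, {M2}, {M3}, {M4}.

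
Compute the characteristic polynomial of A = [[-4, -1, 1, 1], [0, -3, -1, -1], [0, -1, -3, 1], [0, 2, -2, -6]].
χ_A(x) = (x + 4)^4

xI - A = [[x + 4, 1, -1, -1], [0, x + 3, 1, 1], [0, 1, x + 3, -1], [0, -2, 2, x + 6]].

Expanding det(xI - A) along the first row:
det(xI - A) = + (x + 4)·det([[x + 3, 1, 1], [1, x + 3, -1], [-2, 2, x + 6]]) - (1)·det([[0, 1, 1], [0, x + 3, -1], [0, 2, x + 6]]) + (-1)·det([[0, x + 3, 1], [0, 1, -1], [0, -2, x + 6]]) - (-1)·det([[0, x + 3, 1], [0, 1, x + 3], [0, -2, 2]]).

Evaluating gives χ_A(x) = x^4 + 16x^3 + 96x^2 + 256x + 256 = (x + 4)^4.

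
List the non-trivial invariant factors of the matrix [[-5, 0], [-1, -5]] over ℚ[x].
The Jordan structure of A has elementary divisors (x + 5)^2. Arranging the block sizes at each eigenvalue in decreasing order and taking row products gives the invariant factors.

Invariant factors (smallest first, each dividing the next): (x + 5)^2.

Check: the last factor (x + 5)^2 is the minimal polynomial, and the product (x + 5)^2 is the characteristic polynomial.

(x + 5)^2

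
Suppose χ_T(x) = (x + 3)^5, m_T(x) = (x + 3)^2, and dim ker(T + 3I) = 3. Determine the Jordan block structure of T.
λ = -3: algebraic multiplicity 5 (exponent in χ_T), largest block size 2 (exponent in m_T), 3 blocks (geometric multiplicity). These force block sizes [2, 2, 1].

Jordan blocks: (-3, 2), (-3, 2), (-3, 1)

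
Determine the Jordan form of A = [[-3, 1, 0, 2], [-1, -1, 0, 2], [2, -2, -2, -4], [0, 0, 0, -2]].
J = [[-2, 1, 0, 0], [0, -2, 0, 0], [0, 0, -2, 0], [0, 0, 0, -2]]

The characteristic polynomial is det(xI - A) = (x + 2)^4, so the eigenvalues are -2 (algebraic multiplicity 4).

For λ = -2: rank(A + 2I) = 1, rank((A + 2I)^2) = 0. The eigenspace has dimension 4 - 1 = 3, so there are 3 Jordan blocks; the rank sequence gives block sizes [2, 1, 1].

Assembling the blocks gives the Jordan form J above.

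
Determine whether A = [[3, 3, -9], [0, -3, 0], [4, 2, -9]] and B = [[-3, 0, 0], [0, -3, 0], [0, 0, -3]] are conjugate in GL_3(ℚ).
Both have characteristic polynomial (x + 3)^3, but the minimal polynomial of A is (x + 3)^2 while the minimal polynomial of B is x + 3. The minimal polynomial is a similarity invariant, so A and B are not similar.

No.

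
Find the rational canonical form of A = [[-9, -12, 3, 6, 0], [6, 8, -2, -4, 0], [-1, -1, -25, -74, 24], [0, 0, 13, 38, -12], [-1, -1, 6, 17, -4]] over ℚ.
R = [[0, 0, 0, 0, 0], [1, 0, 0, 0, 0], [0, 1, 0, 0, 0], [0, 0, 1, 0, -12], [0, 0, 0, 1, 8]]

The invariant factors of A (the non-unit diagonal entries of the Smith normal form of xI - A over ℚ[x]) are x^3(x - 6)(x - 2), each dividing the next. The characteristic polynomial is their product, x^3(x - 6)(x - 2).

The rational canonical form is the block-diagonal matrix of companion matrices C(f_i):
R = [[0, 0, 0, 0, 0], [1, 0, 0, 0, 0], [0, 1, 0, 0, 0], [0, 0, 1, 0, -12], [0, 0, 0, 1, 8]].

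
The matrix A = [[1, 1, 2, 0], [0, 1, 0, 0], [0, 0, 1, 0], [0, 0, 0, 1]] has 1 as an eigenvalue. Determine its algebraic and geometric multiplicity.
algebraic multiplicity 4, geometric multiplicity 3

The characteristic polynomial is (x - 1)^4, so the factor x - 1 appears with exponent 4: the algebraic multiplicity is 4.

rank(A - I) = 1, so the eigenspace has dimension 4 - 1 = 3: the geometric multiplicity is 3.

Since 3 < 4, A is not diagonalizable.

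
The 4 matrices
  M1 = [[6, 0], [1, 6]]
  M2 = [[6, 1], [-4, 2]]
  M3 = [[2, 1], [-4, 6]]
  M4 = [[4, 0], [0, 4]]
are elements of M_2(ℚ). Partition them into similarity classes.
Characteristic polynomials: χ_{M1} = (x - 6)^2, χ_{M2} = (x - 4)^2, χ_{M3} = (x - 4)^2, χ_{M4} = (x - 4)^2.

{M1}: invariant factors (x - 6)^2.

{M2, M3}: invariant factors (x - 4)^2.

{M4}: invariant factors x - 4, x - 4.

Matrices are similar if and only if their invariant-factor lists agree; the partition into similarity classes is {M1}, {M2, M3}, {M4}.

3 classes: {M1}, {M2, M3}, {M4}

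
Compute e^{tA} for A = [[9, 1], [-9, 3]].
e^{tA} = [[(3*t + 1)*e^{6*t}, t*e^{6*t}], [-9*t*e^{6*t}, (1 - 3*t)*e^{6*t}]]

A has Jordan form J = [[6, 1], [0, 6]] with A = PJP^{-1}, so e^{tA} = P e^{tJ} P^{-1}.

For a Jordan block J_k(λ), e^{tJ_k(λ)} = e^{λt} · (I + tN + t^2 N^2/2! + ... + t^{k-1} N^{k-1}/(k-1)!) where N is the nilpotent superdiagonal part.

Assembling the blocks and conjugating back gives the entries of e^{tA} as shown above.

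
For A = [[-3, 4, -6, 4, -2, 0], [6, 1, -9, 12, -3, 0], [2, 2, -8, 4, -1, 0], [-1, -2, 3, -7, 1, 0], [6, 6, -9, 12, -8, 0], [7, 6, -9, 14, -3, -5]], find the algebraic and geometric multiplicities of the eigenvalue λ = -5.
The characteristic polynomial is (x + 5)^6, so the factor x + 5 appears with exponent 6: the algebraic multiplicity is 6.

rank(A + 5I) = 2, so the eigenspace has dimension 6 - 2 = 4: the geometric multiplicity is 4.

Since 4 < 6, A is not diagonalizable.

algebraic multiplicity 6, geometric multiplicity 4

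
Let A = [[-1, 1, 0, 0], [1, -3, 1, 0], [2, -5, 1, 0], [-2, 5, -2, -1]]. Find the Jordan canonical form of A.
The characteristic polynomial is det(xI - A) = (x + 1)^4, so the eigenvalues are -1 (algebraic multiplicity 4).

For λ = -1: rank(A + I) = 2, rank((A + I)^2) = 1, rank((A + I)^3) = 0. The eigenspace has dimension 4 - 2 = 2, so there are 2 Jordan blocks; the rank sequence gives block sizes [3, 1].

Assembling the blocks gives the Jordan form J above.

J = [[-1, 1, 0, 0], [0, -1, 1, 0], [0, 0, -1, 0], [0, 0, 0, -1]]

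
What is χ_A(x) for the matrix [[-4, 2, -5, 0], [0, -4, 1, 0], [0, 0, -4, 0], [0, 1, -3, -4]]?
χ_A(x) = (x + 4)^4

xI - A = [[x + 4, -2, 5, 0], [0, x + 4, -1, 0], [0, 0, x + 4, 0], [0, -1, 3, x + 4]].

Expanding det(xI - A) along the first row:
det(xI - A) = + (x + 4)·det([[x + 4, -1, 0], [0, x + 4, 0], [-1, 3, x + 4]]) - (-2)·det([[0, -1, 0], [0, x + 4, 0], [0, 3, x + 4]]) + (5)·det([[0, x + 4, 0], [0, 0, 0], [0, -1, x + 4]]) - (0)·det([[0, x + 4, -1], [0, 0, x + 4], [0, -1, 3]]).

Evaluating gives χ_A(x) = x^4 + 16x^3 + 96x^2 + 256x + 256 = (x + 4)^4.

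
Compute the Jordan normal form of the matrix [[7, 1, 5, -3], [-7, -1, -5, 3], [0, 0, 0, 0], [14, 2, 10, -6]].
J = [[0, 1, 0, 0], [0, 0, 0, 0], [0, 0, 0, 0], [0, 0, 0, 0]]

The characteristic polynomial is det(xI - A) = x^4, so the eigenvalues are 0 (algebraic multiplicity 4).

For λ = 0: rank(A) = 1, rank(A^2) = 0. The eigenspace has dimension 4 - 1 = 3, so there are 3 Jordan blocks; the rank sequence gives block sizes [2, 1, 1].

Assembling the blocks gives the Jordan form J above.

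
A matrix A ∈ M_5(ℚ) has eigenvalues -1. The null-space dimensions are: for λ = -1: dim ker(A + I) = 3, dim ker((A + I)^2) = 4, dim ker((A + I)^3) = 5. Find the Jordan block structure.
Jordan blocks: (-1, 3), (-1, 1), (-1, 1)

λ = -1: successive nullity increments [3, 1, 1] count blocks of size ≥ k; block sizes are [3, 1, 1].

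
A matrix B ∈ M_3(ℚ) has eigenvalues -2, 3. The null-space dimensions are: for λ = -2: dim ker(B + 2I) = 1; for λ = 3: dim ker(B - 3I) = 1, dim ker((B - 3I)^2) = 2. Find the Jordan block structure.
Jordan blocks: (-2, 1), (3, 2)

λ = -2: successive nullity increments [1] count blocks of size ≥ k; block sizes are [1].
λ = 3: successive nullity increments [1, 1] count blocks of size ≥ k; block sizes are [2].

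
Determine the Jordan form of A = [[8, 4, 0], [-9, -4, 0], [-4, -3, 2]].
J = [[2, 1, 0], [0, 2, 1], [0, 0, 2]]

The characteristic polynomial is det(xI - A) = (x - 2)^3, so the eigenvalues are 2 (algebraic multiplicity 3).

For λ = 2: rank(A - 2I) = 2, rank((A - 2I)^2) = 1, rank((A - 2I)^3) = 0. The eigenspace has dimension 3 - 2 = 1, so there is 1 Jordan block; the rank sequence gives block sizes [3].

Assembling the blocks gives the Jordan form J above.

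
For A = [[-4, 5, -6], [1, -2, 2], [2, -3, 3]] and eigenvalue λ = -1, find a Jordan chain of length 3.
v_1 = [[1, 2, 1]]^T, v_2 = [[1, 1, 0]]^T, v_3 = [[2, 0, -1]]^T

We seek v_1 ∈ ker((A + I)^3) \ ker((A + I)^2), then set v_{i+1} = (A + I) v_i.

One such chain is v_1 = [[1, 2, 1]]^T, v_2 = [[1, 1, 0]]^T, v_3 = [[2, 0, -1]]^T. Check: (A + I) v_3 = [[0, 0, 0]]^T = 0.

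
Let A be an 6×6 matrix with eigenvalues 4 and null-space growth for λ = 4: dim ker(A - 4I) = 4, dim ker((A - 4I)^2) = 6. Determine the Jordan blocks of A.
Jordan blocks: (4, 2), (4, 2), (4, 1), (4, 1)

λ = 4: successive nullity increments [4, 2] count blocks of size ≥ k; block sizes are [2, 2, 1, 1].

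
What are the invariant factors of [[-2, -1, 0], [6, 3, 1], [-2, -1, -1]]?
x^3

The Jordan structure of A has elementary divisors x^3. Arranging the block sizes at each eigenvalue in decreasing order and taking row products gives the invariant factors.

Invariant factors (smallest first, each dividing the next): x^3.

Check: the last factor x^3 is the minimal polynomial, and the product x^3 is the characteristic polynomial.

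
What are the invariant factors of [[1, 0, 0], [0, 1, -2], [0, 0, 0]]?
The Jordan structure of A has elementary divisors x, (x - 1), (x - 1). Arranging the block sizes at each eigenvalue in decreasing order and taking row products gives the invariant factors.

Invariant factors (smallest first, each dividing the next): x - 1, x(x - 1).

Check: the last factor x(x - 1) is the minimal polynomial, and the product x(x - 1)^2 is the characteristic polynomial.

x - 1, x(x - 1)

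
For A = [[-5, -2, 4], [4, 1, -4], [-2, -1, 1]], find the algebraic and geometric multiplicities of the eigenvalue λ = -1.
The characteristic polynomial is (x + 1)^3, so the factor x + 1 appears with exponent 3: the algebraic multiplicity is 3.

rank(A + I) = 1, so the eigenspace has dimension 3 - 1 = 2: the geometric multiplicity is 2.

Since 2 < 3, A is not diagonalizable.

algebraic multiplicity 3, geometric multiplicity 2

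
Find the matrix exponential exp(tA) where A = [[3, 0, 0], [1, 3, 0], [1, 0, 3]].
A has Jordan form J = [[3, 1, 0], [0, 3, 0], [0, 0, 3]] with A = PJP^{-1}, so e^{tA} = P e^{tJ} P^{-1}.

For a Jordan block J_k(λ), e^{tJ_k(λ)} = e^{λt} · (I + tN + t^2 N^2/2! + ... + t^{k-1} N^{k-1}/(k-1)!) where N is the nilpotent superdiagonal part.

Assembling the blocks and conjugating back gives the entries of e^{tA} as shown above.

e^{tA} = [[e^{3*t}, 0, 0], [t*e^{3*t}, e^{3*t}, 0], [t*e^{3*t}, 0, e^{3*t}]]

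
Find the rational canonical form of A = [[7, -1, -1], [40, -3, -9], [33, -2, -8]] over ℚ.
R = [[0, 0, 0], [1, 0, -2], [0, 1, -4]]

The invariant factors of A (the non-unit diagonal entries of the Smith normal form of xI - A over ℚ[x]) are x(x^2 + 4x + 2), each dividing the next. The characteristic polynomial is their product, x(x^2 + 4x + 2).

The rational canonical form is the block-diagonal matrix of companion matrices C(f_i):
R = [[0, 0, 0], [1, 0, -2], [0, 1, -4]].

Note the characteristic polynomial does not split into linear factors over ℚ, so A has no Jordan form over ℚ; the rational canonical form exists over any field.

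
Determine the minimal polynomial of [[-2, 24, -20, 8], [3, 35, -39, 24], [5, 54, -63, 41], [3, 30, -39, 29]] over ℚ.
m_A(x) = (x - 5)(x - 2)(x + 4)^2

The characteristic polynomial factors as (x - 5)(x - 2)(x + 4)^2. The minimal polynomial is ∏(x - λ)^{k_λ} where k_λ is the size of the largest Jordan block at λ.

For λ = -4: rank(A + 4I) = 3, and the largest Jordan block has size 2 (the smallest k with rank((A + 4I)^k) = rank((A + 4I)^(k+1))).
For λ = 2: rank(A - 2I) = 3, and the largest Jordan block has size 1 (the smallest k with rank((A - 2I)^k) = rank((A - 2I)^(k+1))).
For λ = 5: rank(A - 5I) = 3, and the largest Jordan block has size 1 (the smallest k with rank((A - 5I)^k) = rank((A - 5I)^(k+1))).

So m_A(x) = (x - 5)(x - 2)(x + 4)^2.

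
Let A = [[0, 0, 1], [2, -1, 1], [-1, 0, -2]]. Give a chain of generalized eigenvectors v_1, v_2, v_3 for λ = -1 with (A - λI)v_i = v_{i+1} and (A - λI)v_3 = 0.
v_1 = [[0, 0, 1]]^T, v_2 = [[1, 1, -1]]^T, v_3 = [[0, 1, 0]]^T

We seek v_1 ∈ ker((A + I)^3) \ ker((A + I)^2), then set v_{i+1} = (A + I) v_i.

One such chain is v_1 = [[0, 0, 1]]^T, v_2 = [[1, 1, -1]]^T, v_3 = [[0, 1, 0]]^T. Check: (A + I) v_3 = [[0, 0, 0]]^T = 0.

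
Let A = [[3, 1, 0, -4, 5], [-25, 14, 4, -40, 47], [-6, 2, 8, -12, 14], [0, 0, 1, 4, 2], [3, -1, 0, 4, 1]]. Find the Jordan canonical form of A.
J = [[6, 1, 0, 0, 0], [0, 6, 1, 0, 0], [0, 0, 6, 0, 0], [0, 0, 0, 6, 1], [0, 0, 0, 0, 6]]

The characteristic polynomial is det(xI - A) = (x - 6)^5, so the eigenvalues are 6 (algebraic multiplicity 5).

For λ = 6: rank(A - 6I) = 3, rank((A - 6I)^2) = 1, rank((A - 6I)^3) = 0. The eigenspace has dimension 5 - 3 = 2, so there are 2 Jordan blocks; the rank sequence gives block sizes [3, 2].

Assembling the blocks gives the Jordan form J above.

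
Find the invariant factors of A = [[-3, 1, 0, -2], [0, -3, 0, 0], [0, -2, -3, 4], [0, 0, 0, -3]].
x + 3, x + 3, (x + 3)^2

The Jordan structure of A has elementary divisors (x + 3)^2, (x + 3), (x + 3). Arranging the block sizes at each eigenvalue in decreasing order and taking row products gives the invariant factors.

Invariant factors (smallest first, each dividing the next): x + 3, x + 3, (x + 3)^2.

Check: the last factor (x + 3)^2 is the minimal polynomial, and the product (x + 3)^4 is the characteristic polynomial.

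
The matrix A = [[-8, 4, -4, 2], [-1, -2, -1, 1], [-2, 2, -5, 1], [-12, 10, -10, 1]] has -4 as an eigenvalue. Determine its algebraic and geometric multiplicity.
The characteristic polynomial is (x + 3)^2(x + 4)^2, so the factor x + 4 appears with exponent 2: the algebraic multiplicity is 2.

rank(A + 4I) = 3, so the eigenspace has dimension 4 - 3 = 1: the geometric multiplicity is 1.

Since 1 < 2, A is not diagonalizable.

algebraic multiplicity 2, geometric multiplicity 1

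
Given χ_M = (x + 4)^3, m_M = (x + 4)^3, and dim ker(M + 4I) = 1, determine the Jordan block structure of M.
Jordan blocks: (-4, 3)

λ = -4: algebraic multiplicity 3 (exponent in χ_M), largest block size 3 (exponent in m_M), 1 block (geometric multiplicity). This forces block sizes [3].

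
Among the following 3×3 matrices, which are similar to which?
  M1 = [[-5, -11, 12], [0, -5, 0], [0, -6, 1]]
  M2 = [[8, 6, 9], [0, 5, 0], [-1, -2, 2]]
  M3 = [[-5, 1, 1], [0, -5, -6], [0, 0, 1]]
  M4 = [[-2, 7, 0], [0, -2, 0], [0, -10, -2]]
3 classes: {M1, M3}, {M2}, {M4}

Characteristic polynomials: χ_{M1} = (x - 1)(x + 5)^2, χ_{M2} = (x - 5)^3, χ_{M3} = (x - 1)(x + 5)^2, χ_{M4} = (x + 2)^3.

{M1, M3}: invariant factors (x - 1)(x + 5)^2.

{M2}: invariant factors x - 5, (x - 5)^2.

{M4}: invariant factors x + 2, (x + 2)^2.

Matrices are similar if and only if their invariant-factor lists agree; the partition into similarity classes is {M1, M3}, {M2}, {M4}.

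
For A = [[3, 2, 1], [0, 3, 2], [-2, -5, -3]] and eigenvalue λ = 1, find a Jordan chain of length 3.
We seek v_1 ∈ ker((A - I)^3) \ ker((A - I)^2), then set v_{i+1} = (A - I) v_i.

One such chain is v_1 = [[2, -7, 9]]^T, v_2 = [[-1, 4, -5]]^T, v_3 = [[1, -2, 2]]^T. Check: (A - I) v_3 = [[0, 0, 0]]^T = 0.

v_1 = [[2, -7, 9]]^T, v_2 = [[-1, 4, -5]]^T, v_3 = [[1, -2, 2]]^T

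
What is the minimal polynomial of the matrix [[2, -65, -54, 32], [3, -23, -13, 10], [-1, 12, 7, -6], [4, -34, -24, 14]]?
The characteristic polynomial factors as (x - 6)(x + 2)^3. The minimal polynomial is ∏(x - λ)^{k_λ} where k_λ is the size of the largest Jordan block at λ.

For λ = -2: rank(A + 2I) = 3, and the largest Jordan block has size 3 (the smallest k with rank((A + 2I)^k) = rank((A + 2I)^(k+1))).
For λ = 6: rank(A - 6I) = 3, and the largest Jordan block has size 1 (the smallest k with rank((A - 6I)^k) = rank((A - 6I)^(k+1))).

So m_A(x) = (x - 6)(x + 2)^3.

m_A(x) = (x - 6)(x + 2)^3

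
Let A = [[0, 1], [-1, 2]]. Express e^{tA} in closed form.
e^{tA} = [[(1 - t)*e^{t}, t*e^{t}], [-t*e^{t}, (t + 1)*e^{t}]]

A has Jordan form J = [[1, 1], [0, 1]] with A = PJP^{-1}, so e^{tA} = P e^{tJ} P^{-1}.

For a Jordan block J_k(λ), e^{tJ_k(λ)} = e^{λt} · (I + tN + t^2 N^2/2! + ... + t^{k-1} N^{k-1}/(k-1)!) where N is the nilpotent superdiagonal part.

Assembling the blocks and conjugating back gives the entries of e^{tA} as shown above.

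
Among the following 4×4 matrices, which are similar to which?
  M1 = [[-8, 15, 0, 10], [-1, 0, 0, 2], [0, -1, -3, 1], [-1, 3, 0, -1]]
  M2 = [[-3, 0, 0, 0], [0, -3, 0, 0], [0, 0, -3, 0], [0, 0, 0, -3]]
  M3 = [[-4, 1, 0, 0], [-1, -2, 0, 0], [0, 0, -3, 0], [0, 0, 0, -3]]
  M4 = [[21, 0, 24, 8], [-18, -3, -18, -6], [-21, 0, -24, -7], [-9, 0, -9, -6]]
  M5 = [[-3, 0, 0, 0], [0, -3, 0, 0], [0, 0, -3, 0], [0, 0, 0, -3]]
Characteristic polynomials: χ_{M1} = (x + 3)^4, χ_{M2} = (x + 3)^4, χ_{M3} = (x + 3)^4, χ_{M4} = (x + 3)^4, χ_{M5} = (x + 3)^4.

{M1}: invariant factors (x + 3)^2, (x + 3)^2.

{M2, M5}: invariant factors x + 3, x + 3, x + 3, x + 3.

{M3, M4}: invariant factors x + 3, x + 3, (x + 3)^2.

Matrices are similar if and only if their invariant-factor lists agree; the partition into similarity classes is {M1}, {M2, M5}, {M3, M4}.

3 classes: {M1}, {M2, M5}, {M3, M4}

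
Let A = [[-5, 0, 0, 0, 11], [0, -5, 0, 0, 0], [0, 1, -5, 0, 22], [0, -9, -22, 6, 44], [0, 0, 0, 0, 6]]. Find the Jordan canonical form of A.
The characteristic polynomial is det(xI - A) = (x - 6)^2(x + 5)^3, so the eigenvalues are -5 (algebraic multiplicity 3), 6 (algebraic multiplicity 2).

For λ = -5: rank(A + 5I) = 3, rank((A + 5I)^2) = 2. The eigenspace has dimension 5 - 3 = 2, so there are 2 Jordan blocks; the rank sequence gives block sizes [2, 1].

For λ = 6: rank(A - 6I) = 3. The eigenspace has dimension 5 - 3 = 2, so there are 2 Jordan blocks; the rank sequence gives block sizes [1, 1].

Assembling the blocks gives the Jordan form J above.

J = [[-5, 1, 0, 0, 0], [0, -5, 0, 0, 0], [0, 0, -5, 0, 0], [0, 0, 0, 6, 0], [0, 0, 0, 0, 6]]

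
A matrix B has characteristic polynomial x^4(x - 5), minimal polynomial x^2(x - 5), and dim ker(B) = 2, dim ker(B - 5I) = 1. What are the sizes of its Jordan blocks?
Jordan blocks: (0, 2), (0, 2), (5, 1)

λ = 0: algebraic multiplicity 4 (exponent in χ_B), largest block size 2 (exponent in m_B), 2 blocks (geometric multiplicity). These force block sizes [2, 2].
λ = 5: algebraic multiplicity 1 (exponent in χ_B), largest block size 1 (exponent in m_B), 1 block (geometric multiplicity). This forces block sizes [1].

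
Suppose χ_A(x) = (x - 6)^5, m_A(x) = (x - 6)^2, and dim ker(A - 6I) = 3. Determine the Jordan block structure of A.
Jordan blocks: (6, 2), (6, 2), (6, 1)

λ = 6: algebraic multiplicity 5 (exponent in χ_A), largest block size 2 (exponent in m_A), 3 blocks (geometric multiplicity). These force block sizes [2, 2, 1].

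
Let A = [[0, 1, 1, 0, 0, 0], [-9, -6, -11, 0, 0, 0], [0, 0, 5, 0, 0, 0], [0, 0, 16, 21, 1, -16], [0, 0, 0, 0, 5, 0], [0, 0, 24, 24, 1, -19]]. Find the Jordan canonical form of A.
J = [[-3, 1, 0, 0, 0, 0], [0, -3, 0, 0, 0, 0], [0, 0, -3, 0, 0, 0], [0, 0, 0, 5, 1, 0], [0, 0, 0, 0, 5, 0], [0, 0, 0, 0, 0, 5]]

The characteristic polynomial is det(xI - A) = (x - 5)^3(x + 3)^3, so the eigenvalues are -3 (algebraic multiplicity 3), 5 (algebraic multiplicity 3).

For λ = -3: rank(A + 3I) = 4, rank((A + 3I)^2) = 3. The eigenspace has dimension 6 - 4 = 2, so there are 2 Jordan blocks; the rank sequence gives block sizes [2, 1].

For λ = 5: rank(A - 5I) = 4, rank((A - 5I)^2) = 3. The eigenspace has dimension 6 - 4 = 2, so there are 2 Jordan blocks; the rank sequence gives block sizes [2, 1].

Assembling the blocks gives the Jordan form J above.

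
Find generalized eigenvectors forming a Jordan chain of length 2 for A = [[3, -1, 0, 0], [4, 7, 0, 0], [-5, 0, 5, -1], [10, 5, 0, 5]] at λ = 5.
v_1 = [[0, 1, -2, 2]]^T, v_2 = [[-1, 2, -2, 5]]^T

We seek v_1 ∈ ker((A - 5I)^2) \ ker(A - 5I), then set v_{i+1} = (A - 5I) v_i.

One such chain is v_1 = [[0, 1, -2, 2]]^T, v_2 = [[-1, 2, -2, 5]]^T. Check: (A - 5I) v_2 = [[0, 0, 0, 0]]^T = 0.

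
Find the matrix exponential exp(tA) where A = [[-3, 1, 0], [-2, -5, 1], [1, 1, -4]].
A has Jordan form J = [[-4, 1, 0], [0, -4, 1], [0, 0, -4]] with A = PJP^{-1}, so e^{tA} = P e^{tJ} P^{-1}.

For a Jordan block J_k(λ), e^{tJ_k(λ)} = e^{λt} · (I + tN + t^2 N^2/2! + ... + t^{k-1} N^{k-1}/(k-1)!) where N is the nilpotent superdiagonal part.

Assembling the blocks and conjugating back gives the entries of e^{tA} as shown above.

e^{tA} = [[(-t^2/2 + t + 1)*e^{-4*t}, t*e^{-4*t}, t^2*e^{-4*t}/2], [t*(t - 4)*e^{-4*t}/2, (1 - t)*e^{-4*t}, t*(2 - t)*e^{-4*t}/2], [t*(2 - t)*e^{-4*t}/2, t*e^{-4*t}, (t^2 + 2)*e^{-4*t}/2]]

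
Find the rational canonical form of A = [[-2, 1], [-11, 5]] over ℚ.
The invariant factors of A (the non-unit diagonal entries of the Smith normal form of xI - A over ℚ[x]) are x^2 - 3x + 1, each dividing the next. The characteristic polynomial is their product, x^2 - 3x + 1.

The rational canonical form is the block-diagonal matrix of companion matrices C(f_i):
R = [[0, -1], [1, 3]].

Note the characteristic polynomial does not split into linear factors over ℚ, so A has no Jordan form over ℚ; the rational canonical form exists over any field.

R = [[0, -1], [1, 3]]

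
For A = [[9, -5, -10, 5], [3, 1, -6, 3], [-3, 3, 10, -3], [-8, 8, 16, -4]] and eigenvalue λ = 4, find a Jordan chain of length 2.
We seek v_1 ∈ ker((A - 4I)^2) \ ker(A - 4I), then set v_{i+1} = (A - 4I) v_i.

One such chain is v_1 = [[0, 1, 0, 0]]^T, v_2 = [[-5, -3, 3, 8]]^T. Check: (A - 4I) v_2 = [[0, 0, 0, 0]]^T = 0.

v_1 = [[0, 1, 0, 0]]^T, v_2 = [[-5, -3, 3, 8]]^T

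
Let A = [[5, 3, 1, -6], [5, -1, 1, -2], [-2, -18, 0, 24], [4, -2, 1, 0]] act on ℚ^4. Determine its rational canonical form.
R = [[0, 4, 0, 0], [1, 2, 0, 0], [0, 0, 0, 4], [0, 0, 1, 2]]

The invariant factors of A (the non-unit diagonal entries of the Smith normal form of xI - A over ℚ[x]) are x^2 - 2x - 4, x^2 - 2x - 4, each dividing the next. The characteristic polynomial is their product, (x^2 - 2x - 4)^2.

The rational canonical form is the block-diagonal matrix of companion matrices C(f_i):
R = [[0, 4, 0, 0], [1, 2, 0, 0], [0, 0, 0, 4], [0, 0, 1, 2]].

Note the characteristic polynomial does not split into linear factors over ℚ, so A has no Jordan form over ℚ; the rational canonical form exists over any field.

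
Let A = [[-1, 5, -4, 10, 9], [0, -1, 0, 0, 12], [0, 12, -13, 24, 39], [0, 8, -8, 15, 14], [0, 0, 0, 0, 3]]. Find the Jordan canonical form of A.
J = [[-1, 1, 0, 0, 0], [0, -1, 0, 0, 0], [0, 0, -1, 0, 0], [0, 0, 0, 3, 1], [0, 0, 0, 0, 3]]

The characteristic polynomial is det(xI - A) = (x - 3)^2(x + 1)^3, so the eigenvalues are -1 (algebraic multiplicity 3), 3 (algebraic multiplicity 2).

For λ = -1: rank(A + I) = 3, rank((A + I)^2) = 2. The eigenspace has dimension 5 - 3 = 2, so there are 2 Jordan blocks; the rank sequence gives block sizes [2, 1].

For λ = 3: rank(A - 3I) = 4, rank((A - 3I)^2) = 3. The eigenspace has dimension 5 - 4 = 1, so there is 1 Jordan block; the rank sequence gives block sizes [2].

Assembling the blocks gives the Jordan form J above.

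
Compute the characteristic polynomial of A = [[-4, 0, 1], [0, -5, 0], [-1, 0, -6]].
xI - A = [[x + 4, 0, -1], [0, x + 5, 0], [1, 0, x + 6]].

Expanding det(xI - A) along the first row:
det(xI - A) = + (x + 4)·det([[x + 5, 0], [0, x + 6]]) - (0)·det([[0, 0], [1, x + 6]]) + (-1)·det([[0, x + 5], [1, 0]]).

Evaluating gives χ_A(x) = x^3 + 15x^2 + 75x + 125 = (x + 5)^3.

χ_A(x) = (x + 5)^3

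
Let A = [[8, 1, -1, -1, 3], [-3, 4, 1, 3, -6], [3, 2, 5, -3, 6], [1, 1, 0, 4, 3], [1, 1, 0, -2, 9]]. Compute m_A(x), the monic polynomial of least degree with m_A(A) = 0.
m_A(x) = (x - 6)^2

The characteristic polynomial factors as (x - 6)^5. The minimal polynomial is ∏(x - λ)^{k_λ} where k_λ is the size of the largest Jordan block at λ.

For λ = 6: rank(A - 6I) = 2, and the largest Jordan block has size 2 (the smallest k with rank((A - 6I)^k) = rank((A - 6I)^(k+1))).

So m_A(x) = (x - 6)^2.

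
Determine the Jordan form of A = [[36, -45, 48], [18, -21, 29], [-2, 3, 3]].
J = [[6, 1, 0], [0, 6, 1], [0, 0, 6]]

The characteristic polynomial is det(xI - A) = (x - 6)^3, so the eigenvalues are 6 (algebraic multiplicity 3).

For λ = 6: rank(A - 6I) = 2, rank((A - 6I)^2) = 1, rank((A - 6I)^3) = 0. The eigenspace has dimension 3 - 2 = 1, so there is 1 Jordan block; the rank sequence gives block sizes [3].

Assembling the blocks gives the Jordan form J above.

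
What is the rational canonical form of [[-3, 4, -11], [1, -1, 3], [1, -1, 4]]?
R = [[0, 0, -1], [1, 0, 3], [0, 1, 0]]

The invariant factors of A (the non-unit diagonal entries of the Smith normal form of xI - A over ℚ[x]) are x^3 - 3x + 1, each dividing the next. The characteristic polynomial is their product, x^3 - 3x + 1.

The rational canonical form is the block-diagonal matrix of companion matrices C(f_i):
R = [[0, 0, -1], [1, 0, 3], [0, 1, 0]].

Note the characteristic polynomial does not split into linear factors over ℚ, so A has no Jordan form over ℚ; the rational canonical form exists over any field.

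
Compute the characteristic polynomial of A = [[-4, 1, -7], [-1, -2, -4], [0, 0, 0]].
xI - A = [[x + 4, -1, 7], [1, x + 2, 4], [0, 0, x]].

Expanding det(xI - A) along the first row:
det(xI - A) = + (x + 4)·det([[x + 2, 4], [0, x]]) - (-1)·det([[1, 4], [0, x]]) + (7)·det([[1, x + 2], [0, 0]]).

Evaluating gives χ_A(x) = x^3 + 6x^2 + 9x = x(x + 3)^2.

χ_A(x) = x(x + 3)^2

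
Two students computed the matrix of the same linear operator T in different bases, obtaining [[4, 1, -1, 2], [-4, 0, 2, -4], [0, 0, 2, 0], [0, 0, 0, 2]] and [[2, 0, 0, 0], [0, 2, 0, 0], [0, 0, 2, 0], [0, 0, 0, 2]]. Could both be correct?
No.

Both have characteristic polynomial (x - 2)^4, but the minimal polynomial of A is (x - 2)^2 while the minimal polynomial of B is x - 2. The minimal polynomial is a similarity invariant, so A and B are not similar.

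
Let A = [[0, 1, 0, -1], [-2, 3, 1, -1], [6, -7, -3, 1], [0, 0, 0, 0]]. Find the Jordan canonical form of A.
J = [[0, 1, 0, 0], [0, 0, 1, 0], [0, 0, 0, 0], [0, 0, 0, 0]]

The characteristic polynomial is det(xI - A) = x^4, so the eigenvalues are 0 (algebraic multiplicity 4).

For λ = 0: rank(A) = 2, rank(A^2) = 1, rank(A^3) = 0. The eigenspace has dimension 4 - 2 = 2, so there are 2 Jordan blocks; the rank sequence gives block sizes [3, 1].

Assembling the blocks gives the Jordan form J above.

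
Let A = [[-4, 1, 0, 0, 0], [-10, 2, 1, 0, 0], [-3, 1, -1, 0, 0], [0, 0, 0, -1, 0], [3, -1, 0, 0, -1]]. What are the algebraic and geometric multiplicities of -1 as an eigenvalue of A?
algebraic multiplicity 5, geometric multiplicity 3

The characteristic polynomial is (x + 1)^5, so the factor x + 1 appears with exponent 5: the algebraic multiplicity is 5.

rank(A + I) = 2, so the eigenspace has dimension 5 - 2 = 3: the geometric multiplicity is 3.

Since 3 < 5, A is not diagonalizable.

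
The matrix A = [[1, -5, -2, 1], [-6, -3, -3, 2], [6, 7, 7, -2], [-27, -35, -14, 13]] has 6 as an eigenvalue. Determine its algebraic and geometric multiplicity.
algebraic multiplicity 1, geometric multiplicity 1

The characteristic polynomial is (x - 6)(x - 4)^3, so the factor x - 6 appears with exponent 1: the algebraic multiplicity is 1.

rank(A - 6I) = 3, so the eigenspace has dimension 4 - 3 = 1: the geometric multiplicity is 1.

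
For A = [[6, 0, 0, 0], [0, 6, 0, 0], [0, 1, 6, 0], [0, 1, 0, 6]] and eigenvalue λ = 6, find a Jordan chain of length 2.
We seek v_1 ∈ ker((A - 6I)^2) \ ker(A - 6I), then set v_{i+1} = (A - 6I) v_i.

One such chain is v_1 = [[0, 1, 1, 0]]^T, v_2 = [[0, 0, 1, 1]]^T. Check: (A - 6I) v_2 = [[0, 0, 0, 0]]^T = 0.

v_1 = [[0, 1, 1, 0]]^T, v_2 = [[0, 0, 1, 1]]^T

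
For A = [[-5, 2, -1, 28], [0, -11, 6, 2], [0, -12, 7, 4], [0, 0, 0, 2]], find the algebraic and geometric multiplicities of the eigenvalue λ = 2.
algebraic multiplicity 1, geometric multiplicity 1

The characteristic polynomial is (x - 2)(x - 1)(x + 5)^2, so the factor x - 2 appears with exponent 1: the algebraic multiplicity is 1.

rank(A - 2I) = 3, so the eigenspace has dimension 4 - 3 = 1: the geometric multiplicity is 1.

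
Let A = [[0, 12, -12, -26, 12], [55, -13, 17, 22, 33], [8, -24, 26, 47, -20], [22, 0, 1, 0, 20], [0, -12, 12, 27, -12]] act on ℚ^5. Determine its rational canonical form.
The invariant factors of A (the non-unit diagonal entries of the Smith normal form of xI - A over ℚ[x]) are (x - 3)(x + 4), (x - 3)^2(x + 4), each dividing the next. The characteristic polynomial is their product, (x - 3)^3(x + 4)^2.

The rational canonical form is the block-diagonal matrix of companion matrices C(f_i):
R = [[0, 12, 0, 0, 0], [1, -1, 0, 0, 0], [0, 0, 0, 0, -36], [0, 0, 1, 0, 15], [0, 0, 0, 1, 2]].

R = [[0, 12, 0, 0, 0], [1, -1, 0, 0, 0], [0, 0, 0, 0, -36], [0, 0, 1, 0, 15], [0, 0, 0, 1, 2]]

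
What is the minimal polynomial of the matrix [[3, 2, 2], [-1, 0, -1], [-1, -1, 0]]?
m_A(x) = (x - 1)^2

The characteristic polynomial factors as (x - 1)^3. The minimal polynomial is ∏(x - λ)^{k_λ} where k_λ is the size of the largest Jordan block at λ.

For λ = 1: rank(A - I) = 1, and the largest Jordan block has size 2 (the smallest k with rank((A - I)^k) = rank((A - I)^(k+1))).

So m_A(x) = (x - 1)^2.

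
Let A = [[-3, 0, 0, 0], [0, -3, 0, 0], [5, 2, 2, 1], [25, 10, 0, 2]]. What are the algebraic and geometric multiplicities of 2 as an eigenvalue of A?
algebraic multiplicity 2, geometric multiplicity 1

The characteristic polynomial is (x - 2)^2(x + 3)^2, so the factor x - 2 appears with exponent 2: the algebraic multiplicity is 2.

rank(A - 2I) = 3, so the eigenspace has dimension 4 - 3 = 1: the geometric multiplicity is 1.

Since 1 < 2, A is not diagonalizable.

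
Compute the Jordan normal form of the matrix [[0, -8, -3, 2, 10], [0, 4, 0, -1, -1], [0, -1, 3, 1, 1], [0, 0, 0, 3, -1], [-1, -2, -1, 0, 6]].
J = [[3, 1, 0, 0, 0], [0, 3, 1, 0, 0], [0, 0, 3, 0, 0], [0, 0, 0, 3, 0], [0, 0, 0, 0, 4]]

The characteristic polynomial is det(xI - A) = (x - 4)(x - 3)^4, so the eigenvalues are 3 (algebraic multiplicity 4), 4 (algebraic multiplicity 1).

For λ = 3: rank(A - 3I) = 3, rank((A - 3I)^2) = 2, rank((A - 3I)^3) = 1. The eigenspace has dimension 5 - 3 = 2, so there are 2 Jordan blocks; the rank sequence gives block sizes [3, 1].

For λ = 4: algebraic multiplicity 1 gives one 1×1 block.

Assembling the blocks gives the Jordan form J above.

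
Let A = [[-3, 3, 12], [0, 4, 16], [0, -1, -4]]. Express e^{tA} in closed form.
e^{tA} = [[e^{-3*t}, 1 - e^{-3*t}, 4 - 4*e^{-3*t}], [0, 4*t + 1, 16*t], [0, -t, 1 - 4*t]]

A has Jordan form J = [[-3, 0, 0], [0, 0, 1], [0, 0, 0]] with A = PJP^{-1}, so e^{tA} = P e^{tJ} P^{-1}.

For a Jordan block J_k(λ), e^{tJ_k(λ)} = e^{λt} · (I + tN + t^2 N^2/2! + ... + t^{k-1} N^{k-1}/(k-1)!) where N is the nilpotent superdiagonal part.

Assembling the blocks and conjugating back gives the entries of e^{tA} as shown above.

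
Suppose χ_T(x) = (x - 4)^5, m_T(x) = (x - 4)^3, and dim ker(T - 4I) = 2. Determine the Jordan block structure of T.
λ = 4: algebraic multiplicity 5 (exponent in χ_T), largest block size 3 (exponent in m_T), 2 blocks (geometric multiplicity). These force block sizes [3, 2].

Jordan blocks: (4, 3), (4, 2)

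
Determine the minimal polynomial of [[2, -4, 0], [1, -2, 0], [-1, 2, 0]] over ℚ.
The characteristic polynomial factors as x^3. The minimal polynomial is ∏(x - λ)^{k_λ} where k_λ is the size of the largest Jordan block at λ.

For λ = 0: rank(A) = 1, and the largest Jordan block has size 2 (the smallest k with rank(A^k) = rank(A^(k+1))).

So m_A(x) = x^2.

m_A(x) = x^2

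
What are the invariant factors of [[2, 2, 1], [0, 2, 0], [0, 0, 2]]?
The Jordan structure of A has elementary divisors (x - 2)^2, (x - 2). Arranging the block sizes at each eigenvalue in decreasing order and taking row products gives the invariant factors.

Invariant factors (smallest first, each dividing the next): x - 2, (x - 2)^2.

Check: the last factor (x - 2)^2 is the minimal polynomial, and the product (x - 2)^3 is the characteristic polynomial.

x - 2, (x - 2)^2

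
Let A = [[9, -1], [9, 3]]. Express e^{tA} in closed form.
A has Jordan form J = [[6, 1], [0, 6]] with A = PJP^{-1}, so e^{tA} = P e^{tJ} P^{-1}.

For a Jordan block J_k(λ), e^{tJ_k(λ)} = e^{λt} · (I + tN + t^2 N^2/2! + ... + t^{k-1} N^{k-1}/(k-1)!) where N is the nilpotent superdiagonal part.

Assembling the blocks and conjugating back gives the entries of e^{tA} as shown above.

e^{tA} = [[(3*t + 1)*e^{6*t}, -t*e^{6*t}], [9*t*e^{6*t}, (1 - 3*t)*e^{6*t}]]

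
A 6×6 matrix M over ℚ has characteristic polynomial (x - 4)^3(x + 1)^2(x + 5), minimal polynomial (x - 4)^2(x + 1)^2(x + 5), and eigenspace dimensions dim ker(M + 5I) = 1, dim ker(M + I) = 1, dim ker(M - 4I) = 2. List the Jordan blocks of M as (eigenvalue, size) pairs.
Jordan blocks: (-5, 1), (-1, 2), (4, 2), (4, 1)

λ = -5: algebraic multiplicity 1 (exponent in χ_M), largest block size 1 (exponent in m_M), 1 block (geometric multiplicity). This forces block sizes [1].
λ = -1: algebraic multiplicity 2 (exponent in χ_M), largest block size 2 (exponent in m_M), 1 block (geometric multiplicity). This forces block sizes [2].
λ = 4: algebraic multiplicity 3 (exponent in χ_M), largest block size 2 (exponent in m_M), 2 blocks (geometric multiplicity). These force block sizes [2, 1].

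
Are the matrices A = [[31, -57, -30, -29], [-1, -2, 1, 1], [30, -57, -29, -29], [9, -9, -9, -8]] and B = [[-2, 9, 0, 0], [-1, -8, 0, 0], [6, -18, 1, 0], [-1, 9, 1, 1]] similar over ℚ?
Two matrices over a field are similar if and only if they have the same invariant factors.

Both A and B have characteristic polynomial (x - 1)^2(x + 5)^2 and minimal polynomial (x - 1)^2(x + 5)^2. Computing further, both have invariant factors (x - 1)^2(x + 5)^2. Hence A and B are similar.

Yes.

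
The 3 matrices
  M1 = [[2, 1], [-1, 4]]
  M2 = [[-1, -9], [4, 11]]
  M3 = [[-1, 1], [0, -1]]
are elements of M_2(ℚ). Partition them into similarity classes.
3 classes: {M1}, {M2}, {M3}

Characteristic polynomials: χ_{M1} = (x - 3)^2, χ_{M2} = (x - 5)^2, χ_{M3} = (x + 1)^2.

{M1}: invariant factors (x - 3)^2.

{M2}: invariant factors (x - 5)^2.

{M3}: invariant factors (x + 1)^2.

Matrices are similar if and only if their invariant-factor lists agree; the partition into similarity classes is {M1}, {M2}, {M3}.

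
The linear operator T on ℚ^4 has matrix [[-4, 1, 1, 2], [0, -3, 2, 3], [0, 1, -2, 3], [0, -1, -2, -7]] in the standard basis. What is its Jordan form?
J = [[-4, 1, 0, 0], [0, -4, 0, 0], [0, 0, -4, 1], [0, 0, 0, -4]]

The characteristic polynomial is det(xI - A) = (x + 4)^4, so the eigenvalues are -4 (algebraic multiplicity 4).

For λ = -4: rank(A + 4I) = 2, rank((A + 4I)^2) = 0. The eigenspace has dimension 4 - 2 = 2, so there are 2 Jordan blocks; the rank sequence gives block sizes [2, 2].

Assembling the blocks gives the Jordan form J above.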